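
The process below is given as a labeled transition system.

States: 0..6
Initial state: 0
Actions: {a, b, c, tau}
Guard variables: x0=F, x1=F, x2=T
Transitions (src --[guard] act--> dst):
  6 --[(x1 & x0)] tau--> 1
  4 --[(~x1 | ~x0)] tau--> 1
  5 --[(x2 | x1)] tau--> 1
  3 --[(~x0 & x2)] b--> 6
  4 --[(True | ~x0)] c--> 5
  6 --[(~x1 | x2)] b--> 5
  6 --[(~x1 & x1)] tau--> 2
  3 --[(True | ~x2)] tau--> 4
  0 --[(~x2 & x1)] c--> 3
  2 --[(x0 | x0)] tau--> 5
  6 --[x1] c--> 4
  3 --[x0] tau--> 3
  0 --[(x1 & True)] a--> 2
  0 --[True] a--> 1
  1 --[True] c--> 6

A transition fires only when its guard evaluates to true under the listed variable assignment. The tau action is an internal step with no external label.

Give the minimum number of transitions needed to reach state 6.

Answer: 2

Trace:
BFS to 6:
  Layer 0: {0}
  Layer 1: {1}
  Layer 2: {6}
6 enters at depth 2; path a·c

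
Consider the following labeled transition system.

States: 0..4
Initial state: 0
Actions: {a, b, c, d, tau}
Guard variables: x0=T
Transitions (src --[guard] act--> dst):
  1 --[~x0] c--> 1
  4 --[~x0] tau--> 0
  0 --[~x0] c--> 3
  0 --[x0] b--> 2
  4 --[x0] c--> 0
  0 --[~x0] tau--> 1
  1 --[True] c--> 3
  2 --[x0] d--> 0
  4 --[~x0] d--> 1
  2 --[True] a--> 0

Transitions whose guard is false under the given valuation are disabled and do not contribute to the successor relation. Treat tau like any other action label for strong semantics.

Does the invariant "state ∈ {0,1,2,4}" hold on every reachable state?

Allowed set {0,1,2,4}
R = {0,2}
  0: ok
  2: ok

Answer: INVARIANT HOLDS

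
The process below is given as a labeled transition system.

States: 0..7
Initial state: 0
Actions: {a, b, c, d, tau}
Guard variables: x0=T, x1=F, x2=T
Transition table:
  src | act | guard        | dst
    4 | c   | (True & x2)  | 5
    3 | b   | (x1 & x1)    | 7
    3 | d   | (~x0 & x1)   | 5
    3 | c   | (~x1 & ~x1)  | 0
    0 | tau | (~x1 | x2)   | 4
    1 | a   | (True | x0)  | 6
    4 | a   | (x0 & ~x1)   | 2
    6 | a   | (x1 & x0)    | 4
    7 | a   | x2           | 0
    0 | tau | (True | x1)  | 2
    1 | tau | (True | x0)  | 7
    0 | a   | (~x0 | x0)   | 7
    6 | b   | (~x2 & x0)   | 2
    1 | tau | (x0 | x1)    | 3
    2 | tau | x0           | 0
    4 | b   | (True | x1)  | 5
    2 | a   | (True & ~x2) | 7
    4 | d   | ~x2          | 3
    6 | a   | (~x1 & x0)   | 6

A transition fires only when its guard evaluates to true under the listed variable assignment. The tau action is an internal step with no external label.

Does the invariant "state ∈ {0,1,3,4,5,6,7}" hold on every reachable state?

Allowed set {0,1,3,4,5,6,7}
R = {0,2,4,5,7}
  0: safe
  2: outside
  4: safe
  5: safe
  7: safe
witness against invariant: tau → 2

Answer: INVARIANT VIOLATED at state 2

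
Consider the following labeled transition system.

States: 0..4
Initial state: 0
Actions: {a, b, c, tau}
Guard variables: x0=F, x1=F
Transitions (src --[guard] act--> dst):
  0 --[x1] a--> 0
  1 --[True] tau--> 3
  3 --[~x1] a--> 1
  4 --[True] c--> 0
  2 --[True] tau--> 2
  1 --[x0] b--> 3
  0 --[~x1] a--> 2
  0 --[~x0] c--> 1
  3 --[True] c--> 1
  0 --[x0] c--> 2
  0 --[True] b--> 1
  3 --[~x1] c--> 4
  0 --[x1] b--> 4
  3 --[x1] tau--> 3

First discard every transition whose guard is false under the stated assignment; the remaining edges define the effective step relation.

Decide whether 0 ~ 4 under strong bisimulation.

Answer: NOT BISIMILAR

Working:
Refine partition for ~:
  round 0: {{0,1,2,3,4}}
  round 1: {{0},{1,2},{3},{4}}
  round 2: {{0},{1},{2},{3},{4}}
5 equivalence class(es) (converged in 3)
[0]={0}  [4]={4}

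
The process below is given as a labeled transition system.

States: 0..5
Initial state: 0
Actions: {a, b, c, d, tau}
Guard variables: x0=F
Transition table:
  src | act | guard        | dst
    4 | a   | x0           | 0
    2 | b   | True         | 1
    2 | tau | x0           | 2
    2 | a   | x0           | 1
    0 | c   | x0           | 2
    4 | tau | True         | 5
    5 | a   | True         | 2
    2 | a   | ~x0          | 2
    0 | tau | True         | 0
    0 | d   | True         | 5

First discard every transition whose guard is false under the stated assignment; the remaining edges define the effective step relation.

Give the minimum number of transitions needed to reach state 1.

Answer: 3

Analysis:
Layered search for 1:
  L0 = {0}
  L1 = {5}
  L2 = {2}
  L3 = {1}
depth(1)=3, e.g. d·a·b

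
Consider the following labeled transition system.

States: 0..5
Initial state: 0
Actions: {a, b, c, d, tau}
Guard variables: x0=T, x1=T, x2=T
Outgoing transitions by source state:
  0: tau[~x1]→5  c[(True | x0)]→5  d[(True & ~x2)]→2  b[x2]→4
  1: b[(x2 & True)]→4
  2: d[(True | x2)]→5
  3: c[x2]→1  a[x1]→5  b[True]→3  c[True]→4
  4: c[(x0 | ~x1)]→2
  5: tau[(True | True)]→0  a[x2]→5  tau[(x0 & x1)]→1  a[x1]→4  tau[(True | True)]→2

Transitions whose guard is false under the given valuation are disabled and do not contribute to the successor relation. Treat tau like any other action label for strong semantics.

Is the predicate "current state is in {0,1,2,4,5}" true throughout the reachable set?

Inv-set: {0,1,2,4,5}
Reachable = {0,1,2,4,5}
  0: safe
  1: safe
  2: safe
  4: safe
  5: safe

Answer: INVARIANT HOLDS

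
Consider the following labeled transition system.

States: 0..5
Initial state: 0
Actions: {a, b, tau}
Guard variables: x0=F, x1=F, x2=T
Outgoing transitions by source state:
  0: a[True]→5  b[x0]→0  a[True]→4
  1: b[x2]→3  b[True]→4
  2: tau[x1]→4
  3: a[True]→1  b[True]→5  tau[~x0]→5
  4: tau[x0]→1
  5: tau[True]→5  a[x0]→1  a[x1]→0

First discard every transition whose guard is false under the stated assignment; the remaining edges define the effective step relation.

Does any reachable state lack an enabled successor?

R = {0,4,5}
  0: a→4  a→5  [deg 2]
  4: ∅  [STUCK]
  5: tau→5  [deg 1]
Path to 4: a

Answer: DEADLOCK at state 4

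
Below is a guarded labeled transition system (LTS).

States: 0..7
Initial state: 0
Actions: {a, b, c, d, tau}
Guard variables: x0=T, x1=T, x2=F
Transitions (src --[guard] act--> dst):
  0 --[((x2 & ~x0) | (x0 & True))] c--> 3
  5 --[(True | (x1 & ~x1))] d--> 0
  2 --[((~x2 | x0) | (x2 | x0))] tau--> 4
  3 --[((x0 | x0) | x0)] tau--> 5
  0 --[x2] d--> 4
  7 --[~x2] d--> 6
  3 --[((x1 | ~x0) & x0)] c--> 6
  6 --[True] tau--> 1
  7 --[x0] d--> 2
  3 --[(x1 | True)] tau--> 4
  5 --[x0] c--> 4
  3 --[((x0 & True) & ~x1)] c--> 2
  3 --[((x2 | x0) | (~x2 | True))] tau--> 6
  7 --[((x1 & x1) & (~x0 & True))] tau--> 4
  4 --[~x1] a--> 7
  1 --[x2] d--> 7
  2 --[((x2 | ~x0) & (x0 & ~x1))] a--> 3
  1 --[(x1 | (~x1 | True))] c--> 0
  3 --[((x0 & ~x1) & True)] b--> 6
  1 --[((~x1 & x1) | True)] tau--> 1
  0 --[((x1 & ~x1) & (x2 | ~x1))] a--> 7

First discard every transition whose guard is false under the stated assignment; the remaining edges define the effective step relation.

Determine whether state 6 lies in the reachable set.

Guard filter leaves 13 enabled edge(s).
Layer 0: {0}
Layer 1: {3}  cumulative {0,3}
Layer 2: {4,5,6}  cumulative {0,3,4,5,6}
Layer 3: {1}  cumulative {0,1,3,4,5,6}
R = {0,1,3,4,5,6}
trace reaching 6: c·tau

Answer: REACHABLE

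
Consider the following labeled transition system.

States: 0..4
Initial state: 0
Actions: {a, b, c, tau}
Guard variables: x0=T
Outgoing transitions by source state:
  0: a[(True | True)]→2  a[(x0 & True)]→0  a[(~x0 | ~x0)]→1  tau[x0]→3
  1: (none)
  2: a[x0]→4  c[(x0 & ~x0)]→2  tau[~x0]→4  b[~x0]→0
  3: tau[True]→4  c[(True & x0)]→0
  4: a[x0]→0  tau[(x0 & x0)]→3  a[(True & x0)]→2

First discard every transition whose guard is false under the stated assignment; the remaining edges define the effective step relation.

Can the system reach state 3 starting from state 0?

After dropping false guards: 9 live edges.
Layer 0: {0}
Layer 1: {2,3}  total {0,2,3}
Layer 2: {4}  total {0,2,3,4}
Reach set: {0,2,3,4}
witness 3: tau

Answer: REACHABLE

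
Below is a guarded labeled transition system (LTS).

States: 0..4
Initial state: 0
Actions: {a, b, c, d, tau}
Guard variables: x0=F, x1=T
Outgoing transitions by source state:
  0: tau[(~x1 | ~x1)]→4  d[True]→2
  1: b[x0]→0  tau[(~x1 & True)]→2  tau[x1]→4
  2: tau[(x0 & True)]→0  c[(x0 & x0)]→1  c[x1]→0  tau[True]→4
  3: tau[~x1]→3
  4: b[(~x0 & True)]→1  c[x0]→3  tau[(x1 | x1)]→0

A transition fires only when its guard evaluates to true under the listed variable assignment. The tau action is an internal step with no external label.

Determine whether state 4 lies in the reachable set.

Guard filter leaves 6 enabled edge(s).
depth 0: {0}
depth 1: {2}  total {0,2}
depth 2: {4}  total {0,2,4}
depth 3: {1}  total {0,1,2,4}
R = {0,1,2,4}
witness 4: d·tau

Answer: REACHABLE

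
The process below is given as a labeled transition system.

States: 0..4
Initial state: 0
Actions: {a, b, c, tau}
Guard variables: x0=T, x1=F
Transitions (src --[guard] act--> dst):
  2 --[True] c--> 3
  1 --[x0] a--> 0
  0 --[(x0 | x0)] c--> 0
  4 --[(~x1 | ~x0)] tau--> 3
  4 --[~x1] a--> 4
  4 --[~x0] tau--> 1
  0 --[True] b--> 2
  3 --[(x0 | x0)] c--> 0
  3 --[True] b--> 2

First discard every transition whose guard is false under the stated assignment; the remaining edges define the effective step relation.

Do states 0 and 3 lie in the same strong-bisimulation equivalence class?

Answer: BISIMILAR

Trace:
Compute ~ classes (split until stable):
  round 0: {{0,1,2,3,4}}
  round 1: {{0,3},{1},{2},{4}}
Fixed point at round 2; 4 class(es).
0∈{0,3}, 3∈{0,3}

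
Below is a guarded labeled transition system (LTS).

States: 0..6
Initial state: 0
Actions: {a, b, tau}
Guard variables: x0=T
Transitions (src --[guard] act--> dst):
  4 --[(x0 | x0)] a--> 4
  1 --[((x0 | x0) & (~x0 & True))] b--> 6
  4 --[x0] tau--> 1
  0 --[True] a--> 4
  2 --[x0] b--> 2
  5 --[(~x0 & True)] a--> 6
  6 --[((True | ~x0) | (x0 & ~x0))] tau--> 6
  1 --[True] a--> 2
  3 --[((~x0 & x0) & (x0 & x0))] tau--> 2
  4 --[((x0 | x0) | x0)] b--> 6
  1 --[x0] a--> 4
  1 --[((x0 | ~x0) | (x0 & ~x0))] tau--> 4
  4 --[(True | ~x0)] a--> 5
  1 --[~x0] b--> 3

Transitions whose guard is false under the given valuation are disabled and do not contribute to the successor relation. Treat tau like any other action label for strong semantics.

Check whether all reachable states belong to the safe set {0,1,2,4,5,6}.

Allowed set {0,1,2,4,5,6}
R = {0,1,2,4,5,6}
  0: ✓
  1: ✓
  2: ✓
  4: ✓
  5: ✓
  6: ✓

Answer: INVARIANT HOLDS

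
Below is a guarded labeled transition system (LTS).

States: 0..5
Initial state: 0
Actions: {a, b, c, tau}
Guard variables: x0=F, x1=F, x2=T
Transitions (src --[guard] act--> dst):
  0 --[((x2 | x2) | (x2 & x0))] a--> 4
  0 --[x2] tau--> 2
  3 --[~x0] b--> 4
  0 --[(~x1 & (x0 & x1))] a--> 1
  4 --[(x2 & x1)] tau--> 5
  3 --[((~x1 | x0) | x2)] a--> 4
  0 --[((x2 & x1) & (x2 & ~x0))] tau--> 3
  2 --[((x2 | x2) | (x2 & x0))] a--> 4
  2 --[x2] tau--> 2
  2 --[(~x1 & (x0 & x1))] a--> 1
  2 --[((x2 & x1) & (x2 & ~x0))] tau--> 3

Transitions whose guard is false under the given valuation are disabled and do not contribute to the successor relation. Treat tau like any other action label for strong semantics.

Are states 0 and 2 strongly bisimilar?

Refine partition for ~:
  π0 = {{0,1,2,3,4,5}}
  π1 = {{0,2},{1,4,5},{3}}
Fixed point at round 2; 3 class(es).
class of 0: {0,2}; class of 2: {0,2}

Answer: BISIMILAR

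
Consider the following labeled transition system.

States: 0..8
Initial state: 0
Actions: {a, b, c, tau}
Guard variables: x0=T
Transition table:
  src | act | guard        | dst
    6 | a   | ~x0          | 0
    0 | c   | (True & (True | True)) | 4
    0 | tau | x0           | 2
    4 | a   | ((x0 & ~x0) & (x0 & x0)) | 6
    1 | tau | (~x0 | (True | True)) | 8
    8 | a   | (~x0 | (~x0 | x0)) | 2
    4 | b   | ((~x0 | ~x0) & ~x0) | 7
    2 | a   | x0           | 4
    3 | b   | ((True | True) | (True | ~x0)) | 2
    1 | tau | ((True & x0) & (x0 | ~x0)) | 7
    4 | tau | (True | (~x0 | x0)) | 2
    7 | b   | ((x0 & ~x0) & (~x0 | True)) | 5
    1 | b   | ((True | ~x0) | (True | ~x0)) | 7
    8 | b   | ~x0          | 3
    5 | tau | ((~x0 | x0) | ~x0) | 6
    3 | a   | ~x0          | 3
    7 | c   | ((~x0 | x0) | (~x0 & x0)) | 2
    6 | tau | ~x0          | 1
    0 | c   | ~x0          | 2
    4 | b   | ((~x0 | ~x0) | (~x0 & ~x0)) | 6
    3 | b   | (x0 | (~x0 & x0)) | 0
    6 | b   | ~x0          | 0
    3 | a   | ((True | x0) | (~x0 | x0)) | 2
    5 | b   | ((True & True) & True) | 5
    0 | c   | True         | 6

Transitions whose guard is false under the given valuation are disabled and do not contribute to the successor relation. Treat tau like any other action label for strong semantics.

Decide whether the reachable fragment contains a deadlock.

Reach set: {0,2,4,6}
  0: c→4  c→6  tau→2  [3 exit(s)]
  2: a→4  [1 exit(s)]
  4: tau→2  [1 exit(s)]
  6: ∅  [STUCK]
trace reaching 6: c

Answer: DEADLOCK at state 6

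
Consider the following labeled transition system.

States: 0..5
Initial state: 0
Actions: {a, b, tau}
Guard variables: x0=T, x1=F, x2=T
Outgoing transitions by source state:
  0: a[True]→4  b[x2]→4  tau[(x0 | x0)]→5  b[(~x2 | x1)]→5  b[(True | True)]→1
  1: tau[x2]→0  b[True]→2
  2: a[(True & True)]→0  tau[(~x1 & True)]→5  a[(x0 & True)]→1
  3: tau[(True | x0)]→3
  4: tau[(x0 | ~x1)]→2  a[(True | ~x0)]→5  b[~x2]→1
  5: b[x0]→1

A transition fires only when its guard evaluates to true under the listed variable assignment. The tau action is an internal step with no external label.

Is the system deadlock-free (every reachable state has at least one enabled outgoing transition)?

R = {0,1,2,4,5}
  0: a→4  b→1  b→4  tau→5  [deg 4]
  1: b→2  tau→0  [deg 2]
  2: a→0  a→1  tau→5  [deg 3]
  4: a→5  tau→2  [deg 2]
  5: b→1  [deg 1]

Answer: DEADLOCK-FREE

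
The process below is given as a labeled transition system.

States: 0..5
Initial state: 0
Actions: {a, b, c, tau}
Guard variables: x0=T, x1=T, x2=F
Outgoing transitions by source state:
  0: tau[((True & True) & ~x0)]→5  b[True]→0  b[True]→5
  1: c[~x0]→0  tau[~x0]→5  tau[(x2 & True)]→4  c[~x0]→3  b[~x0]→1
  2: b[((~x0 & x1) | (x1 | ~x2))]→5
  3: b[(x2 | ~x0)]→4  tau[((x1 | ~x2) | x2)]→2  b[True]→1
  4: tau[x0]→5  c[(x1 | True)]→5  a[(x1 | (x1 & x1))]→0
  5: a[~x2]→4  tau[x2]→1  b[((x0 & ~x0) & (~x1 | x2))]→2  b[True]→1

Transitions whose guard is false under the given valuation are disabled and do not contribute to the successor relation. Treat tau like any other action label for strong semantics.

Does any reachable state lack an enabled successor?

Reach set: {0,1,4,5}
  0: b→0  b→5  [2 out]
  1: ∅  [STUCK]
  4: a→0  c→5  tau→5  [3 out]
  5: a→4  b→1  [2 out]
witness 1: b·b

Answer: DEADLOCK at state 1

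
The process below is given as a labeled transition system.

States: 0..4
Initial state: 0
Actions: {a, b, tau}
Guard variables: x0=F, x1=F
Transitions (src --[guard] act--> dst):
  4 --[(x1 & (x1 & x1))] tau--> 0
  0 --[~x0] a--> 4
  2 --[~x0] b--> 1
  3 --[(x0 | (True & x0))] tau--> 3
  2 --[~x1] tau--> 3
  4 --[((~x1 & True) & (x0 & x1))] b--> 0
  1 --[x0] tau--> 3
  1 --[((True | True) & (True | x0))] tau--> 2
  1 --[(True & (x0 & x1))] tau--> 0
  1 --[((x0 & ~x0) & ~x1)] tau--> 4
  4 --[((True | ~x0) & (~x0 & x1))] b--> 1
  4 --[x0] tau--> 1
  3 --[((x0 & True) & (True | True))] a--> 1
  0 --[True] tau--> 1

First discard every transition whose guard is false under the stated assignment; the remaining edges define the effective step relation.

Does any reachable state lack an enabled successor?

Reachable = {0,1,2,3,4}
  0: a→4  tau→1  [2 exit(s)]
  1: tau→2  [1 exit(s)]
  2: b→1  tau→3  [2 exit(s)]
  3: ∅  [deadlock]
  4: ∅  [deadlock]
Path to 3: tau·tau·tau

Answer: DEADLOCK at state 3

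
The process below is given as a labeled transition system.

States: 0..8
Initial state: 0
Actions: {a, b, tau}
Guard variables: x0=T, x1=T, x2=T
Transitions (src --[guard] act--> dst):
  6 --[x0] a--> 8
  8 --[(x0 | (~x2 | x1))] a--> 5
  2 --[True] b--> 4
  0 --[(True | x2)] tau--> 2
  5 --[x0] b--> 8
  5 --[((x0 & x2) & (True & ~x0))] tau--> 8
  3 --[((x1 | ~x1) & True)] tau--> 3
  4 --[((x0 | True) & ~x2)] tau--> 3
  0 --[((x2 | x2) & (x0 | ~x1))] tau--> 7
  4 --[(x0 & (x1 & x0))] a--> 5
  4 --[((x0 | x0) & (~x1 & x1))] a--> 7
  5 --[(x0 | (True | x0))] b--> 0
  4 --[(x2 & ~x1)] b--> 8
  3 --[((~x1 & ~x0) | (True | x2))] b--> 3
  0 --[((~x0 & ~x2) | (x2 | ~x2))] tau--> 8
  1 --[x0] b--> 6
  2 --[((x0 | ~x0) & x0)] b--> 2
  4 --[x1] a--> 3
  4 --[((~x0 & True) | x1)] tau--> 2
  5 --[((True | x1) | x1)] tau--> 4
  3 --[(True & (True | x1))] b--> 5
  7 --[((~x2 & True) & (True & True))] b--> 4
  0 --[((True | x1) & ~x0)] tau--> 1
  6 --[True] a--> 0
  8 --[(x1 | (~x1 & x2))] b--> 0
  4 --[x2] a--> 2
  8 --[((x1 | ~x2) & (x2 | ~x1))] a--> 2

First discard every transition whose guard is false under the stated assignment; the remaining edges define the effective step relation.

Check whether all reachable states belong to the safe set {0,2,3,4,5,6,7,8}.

Answer: INVARIANT HOLDS

Working:
Inv-set: {0,2,3,4,5,6,7,8}
R = {0,2,3,4,5,7,8}
  0: ok
  2: ok
  3: ok
  4: ok
  5: ok
  7: ok
  8: ok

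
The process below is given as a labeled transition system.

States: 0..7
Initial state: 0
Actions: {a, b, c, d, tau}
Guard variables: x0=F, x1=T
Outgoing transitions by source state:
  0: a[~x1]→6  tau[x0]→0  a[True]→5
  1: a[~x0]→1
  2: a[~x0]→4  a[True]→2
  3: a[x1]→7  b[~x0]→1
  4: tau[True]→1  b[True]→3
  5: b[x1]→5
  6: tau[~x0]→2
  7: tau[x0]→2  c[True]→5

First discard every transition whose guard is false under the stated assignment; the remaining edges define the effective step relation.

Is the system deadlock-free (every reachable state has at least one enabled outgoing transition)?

Answer: DEADLOCK-FREE

Analysis:
Reachable = {0,5}
  0: a→5  [deg 1]
  5: b→5  [deg 1]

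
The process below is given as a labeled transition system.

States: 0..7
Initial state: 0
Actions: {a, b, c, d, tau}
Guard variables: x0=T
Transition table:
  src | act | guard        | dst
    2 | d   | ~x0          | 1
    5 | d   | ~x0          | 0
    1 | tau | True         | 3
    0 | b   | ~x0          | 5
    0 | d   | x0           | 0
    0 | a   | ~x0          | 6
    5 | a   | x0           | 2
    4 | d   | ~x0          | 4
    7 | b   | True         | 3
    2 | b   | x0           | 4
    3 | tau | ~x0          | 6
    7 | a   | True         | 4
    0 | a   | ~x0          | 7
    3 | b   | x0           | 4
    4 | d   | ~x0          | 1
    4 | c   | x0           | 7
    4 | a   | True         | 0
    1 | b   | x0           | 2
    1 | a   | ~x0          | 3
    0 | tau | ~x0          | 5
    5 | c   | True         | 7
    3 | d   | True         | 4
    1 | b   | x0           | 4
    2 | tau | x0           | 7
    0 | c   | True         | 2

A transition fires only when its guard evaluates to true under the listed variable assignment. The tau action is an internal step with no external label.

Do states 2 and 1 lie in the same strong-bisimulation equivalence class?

Bisimulation quotient by refinement:
  round 0: {{0,1,2,3,4,5,6,7}}
  round 1: {{0},{1,2},{3},{4,5},{6},{7}}
  round 2: {{0},{1},{2},{3},{4},{5},{6},{7}}
8 equivalence class(es) (converged in 3)
2∈{2}, 1∈{1}

Answer: NOT BISIMILAR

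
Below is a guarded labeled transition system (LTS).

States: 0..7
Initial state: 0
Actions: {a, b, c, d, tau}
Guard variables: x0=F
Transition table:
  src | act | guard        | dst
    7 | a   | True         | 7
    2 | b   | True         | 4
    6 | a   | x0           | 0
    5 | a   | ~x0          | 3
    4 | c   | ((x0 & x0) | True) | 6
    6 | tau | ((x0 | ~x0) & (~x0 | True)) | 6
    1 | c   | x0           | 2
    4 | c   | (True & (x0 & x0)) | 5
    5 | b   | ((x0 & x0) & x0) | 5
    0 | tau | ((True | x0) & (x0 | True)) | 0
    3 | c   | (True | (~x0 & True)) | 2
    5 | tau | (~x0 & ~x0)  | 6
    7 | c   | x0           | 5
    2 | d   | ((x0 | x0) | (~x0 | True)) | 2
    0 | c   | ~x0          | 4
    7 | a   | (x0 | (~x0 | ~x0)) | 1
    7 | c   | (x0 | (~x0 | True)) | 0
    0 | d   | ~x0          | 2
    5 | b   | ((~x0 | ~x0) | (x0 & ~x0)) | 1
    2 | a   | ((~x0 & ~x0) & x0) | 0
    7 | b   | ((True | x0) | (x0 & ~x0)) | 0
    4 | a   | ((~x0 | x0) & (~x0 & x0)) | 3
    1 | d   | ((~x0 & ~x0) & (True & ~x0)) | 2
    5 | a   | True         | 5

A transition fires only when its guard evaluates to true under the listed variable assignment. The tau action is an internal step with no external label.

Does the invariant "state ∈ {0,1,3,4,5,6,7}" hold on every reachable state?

Allowed set {0,1,3,4,5,6,7}
R = {0,2,4,6}
  0: ✓
  2: ✗ unsafe
  4: ✓
  6: ✓
witness against invariant: d → 2

Answer: INVARIANT VIOLATED at state 2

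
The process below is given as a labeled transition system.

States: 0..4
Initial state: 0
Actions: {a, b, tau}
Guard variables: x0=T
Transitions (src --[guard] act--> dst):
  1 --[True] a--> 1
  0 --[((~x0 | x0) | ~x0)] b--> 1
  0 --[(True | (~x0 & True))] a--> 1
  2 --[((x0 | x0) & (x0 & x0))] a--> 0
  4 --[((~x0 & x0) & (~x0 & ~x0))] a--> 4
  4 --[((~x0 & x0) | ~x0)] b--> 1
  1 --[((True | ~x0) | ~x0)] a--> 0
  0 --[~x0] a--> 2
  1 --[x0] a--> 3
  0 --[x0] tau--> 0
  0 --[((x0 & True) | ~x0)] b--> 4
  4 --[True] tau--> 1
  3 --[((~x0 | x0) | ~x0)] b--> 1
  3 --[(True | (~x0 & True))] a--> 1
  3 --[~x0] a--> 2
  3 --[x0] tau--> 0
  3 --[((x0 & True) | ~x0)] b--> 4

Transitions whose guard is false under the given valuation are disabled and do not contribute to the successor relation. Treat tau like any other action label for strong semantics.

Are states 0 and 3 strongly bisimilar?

Answer: BISIMILAR

Trace:
Bisimulation quotient by refinement:
  round 0: {{0,1,2,3,4}}
  round 1: {{0,3},{1,2},{4}}
  round 2: {{0,3},{1},{2},{4}}
Fixed point at round 3; 4 class(es).
0∈{0,3}, 3∈{0,3}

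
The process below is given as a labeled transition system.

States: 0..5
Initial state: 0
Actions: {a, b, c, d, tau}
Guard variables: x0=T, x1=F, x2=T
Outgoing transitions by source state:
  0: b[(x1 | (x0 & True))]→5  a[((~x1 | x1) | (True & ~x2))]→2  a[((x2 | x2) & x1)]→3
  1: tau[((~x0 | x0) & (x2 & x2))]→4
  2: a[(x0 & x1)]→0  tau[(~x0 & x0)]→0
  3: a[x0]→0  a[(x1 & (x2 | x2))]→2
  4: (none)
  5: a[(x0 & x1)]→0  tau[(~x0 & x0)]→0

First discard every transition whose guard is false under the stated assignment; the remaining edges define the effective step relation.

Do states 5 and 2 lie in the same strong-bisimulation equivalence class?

Answer: BISIMILAR

Trace:
Bisimulation quotient by refinement:
  π0 = {{0,1,2,3,4,5}}
  π1 = {{0},{1},{2,4,5},{3}}
Fixed point at round 2; 4 class(es).
class of 5: {2,4,5}; class of 2: {2,4,5}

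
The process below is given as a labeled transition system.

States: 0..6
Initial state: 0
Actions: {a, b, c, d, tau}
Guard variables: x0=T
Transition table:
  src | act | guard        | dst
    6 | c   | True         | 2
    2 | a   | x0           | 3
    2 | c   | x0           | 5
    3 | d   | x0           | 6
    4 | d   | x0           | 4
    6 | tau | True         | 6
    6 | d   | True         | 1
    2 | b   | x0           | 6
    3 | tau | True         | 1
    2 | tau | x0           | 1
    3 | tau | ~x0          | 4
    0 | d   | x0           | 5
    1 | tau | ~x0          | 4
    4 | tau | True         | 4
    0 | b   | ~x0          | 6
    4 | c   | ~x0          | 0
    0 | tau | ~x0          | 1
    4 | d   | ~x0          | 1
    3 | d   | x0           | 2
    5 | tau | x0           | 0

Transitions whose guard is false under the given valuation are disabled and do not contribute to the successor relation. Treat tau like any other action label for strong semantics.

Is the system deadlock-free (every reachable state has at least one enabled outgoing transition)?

R = {0,5}
  0: d→5  [1 exit(s)]
  5: tau→0  [1 exit(s)]

Answer: DEADLOCK-FREE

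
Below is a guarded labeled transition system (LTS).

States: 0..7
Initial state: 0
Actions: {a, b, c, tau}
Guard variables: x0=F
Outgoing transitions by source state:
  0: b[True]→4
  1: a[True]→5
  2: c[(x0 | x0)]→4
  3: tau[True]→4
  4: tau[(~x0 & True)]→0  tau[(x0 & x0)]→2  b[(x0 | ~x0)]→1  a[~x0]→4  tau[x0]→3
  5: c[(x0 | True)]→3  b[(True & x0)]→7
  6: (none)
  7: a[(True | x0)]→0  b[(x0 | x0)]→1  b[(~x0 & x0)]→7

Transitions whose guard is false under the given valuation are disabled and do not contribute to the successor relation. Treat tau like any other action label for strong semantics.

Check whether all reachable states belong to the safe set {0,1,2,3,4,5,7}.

Inv-set: {0,1,2,3,4,5,7}
Reachable = {0,1,3,4,5}
  0: ✓
  1: ✓
  3: ✓
  4: ✓
  5: ✓

Answer: INVARIANT HOLDS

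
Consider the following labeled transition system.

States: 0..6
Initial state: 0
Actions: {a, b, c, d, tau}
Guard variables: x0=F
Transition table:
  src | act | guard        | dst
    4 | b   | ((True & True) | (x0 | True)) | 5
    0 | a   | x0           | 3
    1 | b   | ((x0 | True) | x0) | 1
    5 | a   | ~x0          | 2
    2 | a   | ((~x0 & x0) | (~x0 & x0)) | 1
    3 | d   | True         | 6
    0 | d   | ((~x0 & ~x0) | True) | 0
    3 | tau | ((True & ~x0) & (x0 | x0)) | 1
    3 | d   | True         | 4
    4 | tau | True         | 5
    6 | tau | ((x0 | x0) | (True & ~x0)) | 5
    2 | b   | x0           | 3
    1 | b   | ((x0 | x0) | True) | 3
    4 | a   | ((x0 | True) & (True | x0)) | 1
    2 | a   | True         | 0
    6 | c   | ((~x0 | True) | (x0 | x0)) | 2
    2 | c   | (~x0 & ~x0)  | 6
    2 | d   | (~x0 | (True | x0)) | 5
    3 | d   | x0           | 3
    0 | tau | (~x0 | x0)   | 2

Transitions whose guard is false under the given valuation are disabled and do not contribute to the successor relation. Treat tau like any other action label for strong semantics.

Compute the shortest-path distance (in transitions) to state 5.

Answer: 2

Analysis:
Layered search for 5:
  Layer 0: {0}
  Layer 1: {2}
  Layer 2: {5,6}
5 enters at depth 2; path tau·d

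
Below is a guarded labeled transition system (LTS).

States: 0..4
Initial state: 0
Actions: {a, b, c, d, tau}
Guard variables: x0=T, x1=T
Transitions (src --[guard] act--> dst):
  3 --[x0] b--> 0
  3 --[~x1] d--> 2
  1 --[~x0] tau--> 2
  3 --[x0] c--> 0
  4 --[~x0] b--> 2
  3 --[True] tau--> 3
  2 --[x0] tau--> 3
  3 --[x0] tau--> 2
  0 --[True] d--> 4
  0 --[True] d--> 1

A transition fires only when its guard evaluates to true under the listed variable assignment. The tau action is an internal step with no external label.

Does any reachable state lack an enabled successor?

Answer: DEADLOCK at state 1

Trace:
R = {0,1,4}
  0: d→1  d→4  [2 exit(s)]
  1: ∅  [STUCK]
  4: ∅  [STUCK]
Path to 1: d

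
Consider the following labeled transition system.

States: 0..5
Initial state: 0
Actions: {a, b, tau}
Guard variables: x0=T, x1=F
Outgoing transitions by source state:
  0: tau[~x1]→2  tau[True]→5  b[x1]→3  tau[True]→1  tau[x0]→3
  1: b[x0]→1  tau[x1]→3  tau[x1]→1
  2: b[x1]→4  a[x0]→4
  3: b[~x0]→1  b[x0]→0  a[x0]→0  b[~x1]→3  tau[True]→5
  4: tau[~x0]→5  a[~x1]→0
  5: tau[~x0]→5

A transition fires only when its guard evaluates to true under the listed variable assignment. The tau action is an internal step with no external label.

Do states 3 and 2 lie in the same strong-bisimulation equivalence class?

Answer: NOT BISIMILAR

Analysis:
Bisimulation quotient by refinement:
  P[0] = {{0,1,2,3,4,5}}
  P[1] = {{0},{1},{2,4},{3},{5}}
  P[2] = {{0},{1},{2},{3},{4},{5}}
Fixed point at round 3; 6 class(es).
class of 3: {3}; class of 2: {2}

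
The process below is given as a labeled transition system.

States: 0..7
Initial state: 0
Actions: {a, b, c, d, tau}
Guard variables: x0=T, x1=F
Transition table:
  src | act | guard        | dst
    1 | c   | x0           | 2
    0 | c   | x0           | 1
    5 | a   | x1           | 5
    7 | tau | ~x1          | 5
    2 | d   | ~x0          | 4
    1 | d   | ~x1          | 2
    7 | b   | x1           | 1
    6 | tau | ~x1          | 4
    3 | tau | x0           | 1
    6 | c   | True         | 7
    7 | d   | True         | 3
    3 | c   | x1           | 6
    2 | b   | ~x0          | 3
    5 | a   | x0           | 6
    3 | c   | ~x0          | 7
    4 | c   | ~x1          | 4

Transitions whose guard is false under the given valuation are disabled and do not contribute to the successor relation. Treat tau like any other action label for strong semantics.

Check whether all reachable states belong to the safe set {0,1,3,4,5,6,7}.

Inv-set: {0,1,3,4,5,6,7}
R = {0,1,2}
  0: ✓
  1: ✓
  2: VIOLATES
counterexample path to 2: c·c

Answer: INVARIANT VIOLATED at state 2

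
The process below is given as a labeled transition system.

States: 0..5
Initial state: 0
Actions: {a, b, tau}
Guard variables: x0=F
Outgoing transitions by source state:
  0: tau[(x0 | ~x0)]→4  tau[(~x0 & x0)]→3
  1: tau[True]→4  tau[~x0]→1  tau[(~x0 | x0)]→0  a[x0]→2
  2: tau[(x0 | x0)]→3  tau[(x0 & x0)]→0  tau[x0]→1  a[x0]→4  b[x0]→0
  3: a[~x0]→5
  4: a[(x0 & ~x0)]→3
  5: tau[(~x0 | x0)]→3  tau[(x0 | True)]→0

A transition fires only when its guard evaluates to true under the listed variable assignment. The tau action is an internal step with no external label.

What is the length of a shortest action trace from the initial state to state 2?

Answer: UNREACHABLE

Working:
BFS to 2:
  Layer 0: {0}
  Layer 1: {4}
2 never appears.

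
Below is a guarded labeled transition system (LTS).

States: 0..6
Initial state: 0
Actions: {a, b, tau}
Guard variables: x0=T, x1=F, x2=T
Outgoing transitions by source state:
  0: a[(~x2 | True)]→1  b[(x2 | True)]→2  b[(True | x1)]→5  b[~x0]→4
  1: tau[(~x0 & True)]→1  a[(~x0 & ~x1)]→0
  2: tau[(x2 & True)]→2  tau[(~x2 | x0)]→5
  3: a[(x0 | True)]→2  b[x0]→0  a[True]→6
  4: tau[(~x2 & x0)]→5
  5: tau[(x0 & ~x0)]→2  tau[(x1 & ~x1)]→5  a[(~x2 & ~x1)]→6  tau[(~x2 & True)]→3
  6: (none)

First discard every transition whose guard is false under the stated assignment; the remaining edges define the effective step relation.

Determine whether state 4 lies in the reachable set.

8 transition(s) survive guard evaluation.
Layer 0: {0}
Layer 1: {1,2,5}  now seen {0,1,2,5}
Reachable = {0,1,2,5}

Answer: UNREACHABLE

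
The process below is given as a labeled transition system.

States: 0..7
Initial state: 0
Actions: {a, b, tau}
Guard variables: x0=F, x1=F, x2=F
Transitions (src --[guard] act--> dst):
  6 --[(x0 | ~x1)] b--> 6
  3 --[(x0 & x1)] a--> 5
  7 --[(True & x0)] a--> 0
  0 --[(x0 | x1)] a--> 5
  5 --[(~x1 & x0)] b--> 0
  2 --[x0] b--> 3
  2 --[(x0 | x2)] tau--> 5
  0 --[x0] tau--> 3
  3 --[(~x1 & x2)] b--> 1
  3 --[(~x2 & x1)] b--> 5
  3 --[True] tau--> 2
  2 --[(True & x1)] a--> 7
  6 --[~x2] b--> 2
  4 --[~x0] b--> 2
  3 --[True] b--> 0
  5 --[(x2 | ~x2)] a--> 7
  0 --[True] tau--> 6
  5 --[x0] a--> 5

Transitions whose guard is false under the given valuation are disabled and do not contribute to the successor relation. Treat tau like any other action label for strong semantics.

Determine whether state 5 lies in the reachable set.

After dropping false guards: 7 live edges.
L0 = {0}
L1 = {6}  total {0,6}
L2 = {2}  total {0,2,6}
R = {0,2,6}

Answer: UNREACHABLE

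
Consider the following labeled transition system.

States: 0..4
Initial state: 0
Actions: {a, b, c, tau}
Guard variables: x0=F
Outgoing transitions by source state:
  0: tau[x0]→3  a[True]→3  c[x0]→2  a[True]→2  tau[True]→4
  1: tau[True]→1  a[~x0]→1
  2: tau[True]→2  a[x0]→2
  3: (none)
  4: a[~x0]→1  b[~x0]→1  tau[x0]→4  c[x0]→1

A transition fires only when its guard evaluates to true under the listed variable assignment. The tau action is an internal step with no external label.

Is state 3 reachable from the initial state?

8 transition(s) survive guard evaluation.
depth 0: {0}
depth 1: {2,3,4}  total {0,2,3,4}
depth 2: {1}  total {0,1,2,3,4}
Reachable = {0,1,2,3,4}
trace reaching 3: a

Answer: REACHABLE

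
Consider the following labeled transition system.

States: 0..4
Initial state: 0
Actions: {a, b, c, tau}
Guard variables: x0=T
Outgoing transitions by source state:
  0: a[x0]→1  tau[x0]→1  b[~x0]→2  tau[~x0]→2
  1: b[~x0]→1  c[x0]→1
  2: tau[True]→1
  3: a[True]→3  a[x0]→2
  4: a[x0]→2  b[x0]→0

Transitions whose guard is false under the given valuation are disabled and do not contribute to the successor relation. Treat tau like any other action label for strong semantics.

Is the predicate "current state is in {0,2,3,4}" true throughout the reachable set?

Answer: INVARIANT VIOLATED at state 1

Analysis:
Safe = {0,2,3,4}
Reach set: {0,1}
  0: ✓
  1: ✗ unsafe
reach 1 via a — violates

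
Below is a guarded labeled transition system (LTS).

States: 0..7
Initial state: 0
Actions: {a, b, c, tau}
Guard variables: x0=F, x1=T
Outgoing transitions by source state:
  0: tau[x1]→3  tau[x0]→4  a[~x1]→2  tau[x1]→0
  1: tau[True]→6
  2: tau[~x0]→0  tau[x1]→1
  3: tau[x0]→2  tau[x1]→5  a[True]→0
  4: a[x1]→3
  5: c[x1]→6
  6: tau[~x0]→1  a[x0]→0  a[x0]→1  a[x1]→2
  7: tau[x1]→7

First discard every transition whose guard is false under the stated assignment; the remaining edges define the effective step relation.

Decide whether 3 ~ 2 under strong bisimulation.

Compute ~ classes (split until stable):
  round 0: {{0,1,2,3,4,5,6,7}}
  round 1: {{0,1,2,7},{3,6},{4},{5}}
  round 2: {{0},{1},{2,7},{3},{4},{5},{6}}
  round 3: {{0},{1},{2},{3},{4},{5},{6},{7}}
Fixed point at round 4; 8 class(es).
3∈{3}, 2∈{2}

Answer: NOT BISIMILAR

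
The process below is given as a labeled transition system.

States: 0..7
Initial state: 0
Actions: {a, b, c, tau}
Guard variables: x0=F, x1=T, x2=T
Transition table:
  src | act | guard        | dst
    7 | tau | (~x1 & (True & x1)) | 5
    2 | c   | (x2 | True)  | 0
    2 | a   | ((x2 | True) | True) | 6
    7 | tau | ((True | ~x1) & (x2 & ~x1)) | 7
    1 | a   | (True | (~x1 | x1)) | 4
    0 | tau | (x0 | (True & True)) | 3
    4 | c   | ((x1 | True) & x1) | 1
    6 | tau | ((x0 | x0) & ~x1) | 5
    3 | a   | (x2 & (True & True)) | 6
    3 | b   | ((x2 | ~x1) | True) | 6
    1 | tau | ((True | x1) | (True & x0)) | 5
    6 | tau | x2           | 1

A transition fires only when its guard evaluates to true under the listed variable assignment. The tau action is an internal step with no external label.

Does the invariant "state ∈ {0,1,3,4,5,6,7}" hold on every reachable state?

Answer: INVARIANT HOLDS

Analysis:
Safe = {0,1,3,4,5,6,7}
Reach set: {0,1,3,4,5,6}
  0: ✓
  1: ✓
  3: ✓
  4: ✓
  5: ✓
  6: ✓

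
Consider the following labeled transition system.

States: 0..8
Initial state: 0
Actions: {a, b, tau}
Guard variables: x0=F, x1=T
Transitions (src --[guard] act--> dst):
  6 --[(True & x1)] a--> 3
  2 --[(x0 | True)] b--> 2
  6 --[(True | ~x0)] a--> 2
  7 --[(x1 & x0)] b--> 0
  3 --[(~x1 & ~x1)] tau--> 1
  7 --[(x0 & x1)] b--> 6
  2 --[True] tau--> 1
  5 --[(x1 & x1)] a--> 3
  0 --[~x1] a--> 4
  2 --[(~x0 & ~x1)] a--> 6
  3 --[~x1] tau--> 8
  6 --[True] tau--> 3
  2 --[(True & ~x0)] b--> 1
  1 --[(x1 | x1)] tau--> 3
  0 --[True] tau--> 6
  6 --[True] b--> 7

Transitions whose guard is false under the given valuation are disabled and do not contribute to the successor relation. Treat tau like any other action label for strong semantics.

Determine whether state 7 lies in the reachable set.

10 transition(s) survive guard evaluation.
L0 = {0}
L1 = {6}  cumulative {0,6}
L2 = {2,3,7}  cumulative {0,2,3,6,7}
L3 = {1}  cumulative {0,1,2,3,6,7}
Reach set: {0,1,2,3,6,7}
Path to 7: tau·b

Answer: REACHABLE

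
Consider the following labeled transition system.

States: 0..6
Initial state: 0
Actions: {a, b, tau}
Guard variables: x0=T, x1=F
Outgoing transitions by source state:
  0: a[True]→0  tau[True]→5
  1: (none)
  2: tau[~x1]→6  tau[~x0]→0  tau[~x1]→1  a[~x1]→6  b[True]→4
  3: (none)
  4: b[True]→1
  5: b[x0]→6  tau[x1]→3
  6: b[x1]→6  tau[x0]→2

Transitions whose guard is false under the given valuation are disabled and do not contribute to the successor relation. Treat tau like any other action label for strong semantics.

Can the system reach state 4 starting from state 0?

Answer: REACHABLE

Analysis:
9 transition(s) survive guard evaluation.
L0 = {0}
L1 = {5}  total {0,5}
L2 = {6}  total {0,5,6}
L3 = {2}  total {0,2,5,6}
L4 = {1,4}  total {0,1,2,4,5,6}
Reach set: {0,1,2,4,5,6}
witness 4: tau·b·tau·b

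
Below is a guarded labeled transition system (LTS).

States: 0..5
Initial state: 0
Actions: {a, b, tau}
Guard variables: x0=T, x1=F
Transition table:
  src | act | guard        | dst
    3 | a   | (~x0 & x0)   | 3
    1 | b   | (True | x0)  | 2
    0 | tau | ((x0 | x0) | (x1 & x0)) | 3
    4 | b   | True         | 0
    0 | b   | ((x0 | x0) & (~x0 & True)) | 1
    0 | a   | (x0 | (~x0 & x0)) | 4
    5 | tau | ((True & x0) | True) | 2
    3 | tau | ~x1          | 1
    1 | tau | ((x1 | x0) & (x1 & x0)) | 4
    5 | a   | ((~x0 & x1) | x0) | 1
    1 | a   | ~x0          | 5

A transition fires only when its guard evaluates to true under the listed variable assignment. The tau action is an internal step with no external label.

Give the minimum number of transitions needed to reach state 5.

Breadth-first toward 5:
  depth 0: {0}
  depth 1: {3,4}
  depth 2: {1}
  depth 3: {2}
5 never appears.

Answer: UNREACHABLE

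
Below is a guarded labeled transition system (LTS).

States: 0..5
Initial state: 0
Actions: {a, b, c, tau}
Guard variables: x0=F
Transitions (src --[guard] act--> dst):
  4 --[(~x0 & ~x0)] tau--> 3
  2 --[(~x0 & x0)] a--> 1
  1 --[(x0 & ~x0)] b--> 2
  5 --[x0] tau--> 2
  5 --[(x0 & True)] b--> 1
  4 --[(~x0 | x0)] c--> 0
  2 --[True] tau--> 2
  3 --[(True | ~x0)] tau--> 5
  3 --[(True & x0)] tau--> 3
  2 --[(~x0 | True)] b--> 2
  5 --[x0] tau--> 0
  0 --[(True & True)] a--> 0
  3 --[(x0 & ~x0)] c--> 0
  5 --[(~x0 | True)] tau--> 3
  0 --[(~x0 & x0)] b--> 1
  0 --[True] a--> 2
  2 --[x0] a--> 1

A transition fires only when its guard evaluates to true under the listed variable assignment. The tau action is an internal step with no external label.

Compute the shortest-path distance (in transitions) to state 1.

Layered search for 1:
  L0 = {0}
  L1 = {2}
1 never appears.

Answer: UNREACHABLE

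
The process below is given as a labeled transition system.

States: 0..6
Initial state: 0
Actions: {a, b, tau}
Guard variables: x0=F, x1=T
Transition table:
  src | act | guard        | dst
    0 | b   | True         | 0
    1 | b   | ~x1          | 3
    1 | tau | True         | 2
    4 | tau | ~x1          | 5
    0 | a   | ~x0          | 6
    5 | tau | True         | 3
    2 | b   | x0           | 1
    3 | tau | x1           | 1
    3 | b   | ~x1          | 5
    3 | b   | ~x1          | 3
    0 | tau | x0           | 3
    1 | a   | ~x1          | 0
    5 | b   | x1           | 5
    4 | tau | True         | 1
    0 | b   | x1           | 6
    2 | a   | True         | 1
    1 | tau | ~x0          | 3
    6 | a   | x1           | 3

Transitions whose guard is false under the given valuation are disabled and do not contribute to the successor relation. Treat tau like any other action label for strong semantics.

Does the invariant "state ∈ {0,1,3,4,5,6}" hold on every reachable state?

Safe = {0,1,3,4,5,6}
R = {0,1,2,3,6}
  0: safe
  1: safe
  2: outside
  3: safe
  6: safe
witness against invariant: b·a·tau·tau → 2

Answer: INVARIANT VIOLATED at state 2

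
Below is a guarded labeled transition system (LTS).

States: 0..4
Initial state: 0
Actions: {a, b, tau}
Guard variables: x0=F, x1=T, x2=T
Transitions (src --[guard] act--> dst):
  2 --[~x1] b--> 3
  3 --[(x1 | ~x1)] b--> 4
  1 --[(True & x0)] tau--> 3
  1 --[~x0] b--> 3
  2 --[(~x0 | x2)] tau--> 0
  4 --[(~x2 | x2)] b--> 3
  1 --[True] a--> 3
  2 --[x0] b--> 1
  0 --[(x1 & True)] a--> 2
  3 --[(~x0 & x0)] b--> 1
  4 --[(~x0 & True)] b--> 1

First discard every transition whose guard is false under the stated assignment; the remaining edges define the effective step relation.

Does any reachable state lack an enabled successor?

Answer: DEADLOCK-FREE

Analysis:
R = {0,2}
  0: a→2  [deg 1]
  2: tau→0  [deg 1]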